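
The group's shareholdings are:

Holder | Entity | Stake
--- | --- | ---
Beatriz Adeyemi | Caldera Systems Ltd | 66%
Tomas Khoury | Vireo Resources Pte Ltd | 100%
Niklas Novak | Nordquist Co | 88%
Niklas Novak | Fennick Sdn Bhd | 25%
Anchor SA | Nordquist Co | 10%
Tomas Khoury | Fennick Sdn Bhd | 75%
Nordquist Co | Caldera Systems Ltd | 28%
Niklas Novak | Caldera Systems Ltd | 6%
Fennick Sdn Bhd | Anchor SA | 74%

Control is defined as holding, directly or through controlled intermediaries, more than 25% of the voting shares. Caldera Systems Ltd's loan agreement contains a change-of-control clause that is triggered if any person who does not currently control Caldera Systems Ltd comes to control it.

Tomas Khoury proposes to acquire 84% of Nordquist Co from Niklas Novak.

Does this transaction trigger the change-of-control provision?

The purchase adds only to Tomas's holdings (Niklas's stake shrinks), so Tomas is the only person who could newly come to control Caldera.
Tomas holds 75% of Fennick, so Tomas controls Fennick.
Fennick holds 74% of Anchor, so Tomas controls Anchor.
Tomas holds 100% of Vireo, so Tomas controls Vireo.
Neither Tomas nor any entity Tomas controls holds any voting interest in Caldera.
So before the transaction, Tomas does not control Caldera.
After the purchase, Tomas holds 84% of Nordquist directly, and Niklas's stake falls to 4%.
Anchor and Tomas together hold 10% + 84% = 94% of Nordquist, so Tomas controls Nordquist.
Nordquist holds 28% of Caldera, so Tomas controls Caldera.
Tomas did not control Caldera before and does after, so the clause is triggered.

Yes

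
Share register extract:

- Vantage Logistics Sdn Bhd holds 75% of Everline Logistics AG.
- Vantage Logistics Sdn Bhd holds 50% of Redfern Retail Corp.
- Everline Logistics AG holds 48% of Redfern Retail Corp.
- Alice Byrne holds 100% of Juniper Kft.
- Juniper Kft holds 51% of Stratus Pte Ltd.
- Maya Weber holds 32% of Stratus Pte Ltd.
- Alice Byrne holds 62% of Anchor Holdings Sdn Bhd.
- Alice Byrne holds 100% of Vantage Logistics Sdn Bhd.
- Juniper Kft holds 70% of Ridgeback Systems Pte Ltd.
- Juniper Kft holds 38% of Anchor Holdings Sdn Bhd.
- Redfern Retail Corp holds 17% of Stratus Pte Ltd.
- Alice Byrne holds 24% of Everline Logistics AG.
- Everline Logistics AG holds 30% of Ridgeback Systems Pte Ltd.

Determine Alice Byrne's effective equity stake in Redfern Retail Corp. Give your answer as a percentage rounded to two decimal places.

Alice reaches Redfern along 3 paths.
Via Vantage: 100% × 50% = 50%.
Via Everline: 24% × 48% = 11.52%.
Via Vantage → Everline: 100% × 75% × 48% = 36%.
Total: 50% + 11.52% + 36% = 97.52%.

97.52%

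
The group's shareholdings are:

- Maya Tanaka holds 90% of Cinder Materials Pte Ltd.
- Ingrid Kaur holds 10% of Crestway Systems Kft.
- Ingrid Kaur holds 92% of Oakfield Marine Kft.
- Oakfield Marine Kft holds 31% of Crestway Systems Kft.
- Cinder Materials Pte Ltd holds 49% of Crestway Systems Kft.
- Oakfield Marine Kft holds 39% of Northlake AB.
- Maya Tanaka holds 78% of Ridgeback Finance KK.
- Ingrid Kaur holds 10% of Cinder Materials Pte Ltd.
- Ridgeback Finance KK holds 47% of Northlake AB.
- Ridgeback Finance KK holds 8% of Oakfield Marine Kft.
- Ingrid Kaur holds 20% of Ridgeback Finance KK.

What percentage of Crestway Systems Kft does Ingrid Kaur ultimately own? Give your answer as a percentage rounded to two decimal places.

Ingrid reaches Crestway along 4 paths.
Via Cinder: 10% × 49% = 4.9%.
Direct stake: 10% = 10%.
Via Oakfield: 92% × 31% = 28.52%.
Via Ridgeback → Oakfield: 20% × 8% × 31% = 0.496%.
Total: 4.9% + 10% + 28.52% + 0.496% = 43.916%.
Rounded: 43.92%.

43.92%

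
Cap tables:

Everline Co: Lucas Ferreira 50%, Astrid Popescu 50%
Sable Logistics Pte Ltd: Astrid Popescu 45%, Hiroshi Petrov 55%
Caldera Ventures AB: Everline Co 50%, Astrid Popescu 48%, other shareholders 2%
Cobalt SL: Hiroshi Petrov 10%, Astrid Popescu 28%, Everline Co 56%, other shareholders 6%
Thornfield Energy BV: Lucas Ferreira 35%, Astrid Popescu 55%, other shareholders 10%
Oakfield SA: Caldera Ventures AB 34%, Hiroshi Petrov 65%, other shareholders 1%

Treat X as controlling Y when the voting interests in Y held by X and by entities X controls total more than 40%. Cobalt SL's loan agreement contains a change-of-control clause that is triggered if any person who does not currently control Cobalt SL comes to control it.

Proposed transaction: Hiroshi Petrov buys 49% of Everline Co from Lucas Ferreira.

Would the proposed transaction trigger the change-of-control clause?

The purchase adds only to Hiroshi's holdings (Lucas's stake shrinks), so Hiroshi is the only person who could newly come to control Cobalt.
Hiroshi holds 55% of Sable, so Hiroshi controls Sable.
Hiroshi holds 65% of Oakfield, so Hiroshi controls Oakfield.
In Cobalt, Hiroshi's side holds only 10%, not > 40%.
So before the transaction, Hiroshi does not control Cobalt.
After the purchase, Hiroshi holds 49% of Everline directly, and Lucas's stake falls to 1%.
Hiroshi holds 49% of Everline, so Hiroshi controls Everline.
Hiroshi and Everline together hold 10% + 56% = 66% of Cobalt, so Hiroshi controls Cobalt.
Hiroshi did not control Cobalt before and does after, so the clause is triggered.

Yes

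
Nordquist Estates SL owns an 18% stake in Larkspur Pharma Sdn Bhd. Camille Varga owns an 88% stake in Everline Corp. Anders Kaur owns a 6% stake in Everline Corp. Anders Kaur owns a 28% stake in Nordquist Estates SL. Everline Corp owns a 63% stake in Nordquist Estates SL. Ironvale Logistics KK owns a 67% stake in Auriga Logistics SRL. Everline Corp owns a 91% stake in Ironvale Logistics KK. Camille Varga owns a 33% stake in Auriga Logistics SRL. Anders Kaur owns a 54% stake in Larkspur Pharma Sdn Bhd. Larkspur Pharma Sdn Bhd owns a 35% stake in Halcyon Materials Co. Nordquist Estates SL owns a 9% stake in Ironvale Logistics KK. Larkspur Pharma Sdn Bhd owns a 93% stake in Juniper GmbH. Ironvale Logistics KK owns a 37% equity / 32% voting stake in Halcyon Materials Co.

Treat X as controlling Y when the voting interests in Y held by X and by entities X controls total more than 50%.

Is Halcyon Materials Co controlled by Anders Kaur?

Anders holds 54% of Larkspur, so Anders controls Larkspur.
Larkspur holds 93% of Juniper, so Anders controls Juniper.
In Halcyon, Anders's side holds only 35%, not > 50%.
So Anders does not control Halcyon.

No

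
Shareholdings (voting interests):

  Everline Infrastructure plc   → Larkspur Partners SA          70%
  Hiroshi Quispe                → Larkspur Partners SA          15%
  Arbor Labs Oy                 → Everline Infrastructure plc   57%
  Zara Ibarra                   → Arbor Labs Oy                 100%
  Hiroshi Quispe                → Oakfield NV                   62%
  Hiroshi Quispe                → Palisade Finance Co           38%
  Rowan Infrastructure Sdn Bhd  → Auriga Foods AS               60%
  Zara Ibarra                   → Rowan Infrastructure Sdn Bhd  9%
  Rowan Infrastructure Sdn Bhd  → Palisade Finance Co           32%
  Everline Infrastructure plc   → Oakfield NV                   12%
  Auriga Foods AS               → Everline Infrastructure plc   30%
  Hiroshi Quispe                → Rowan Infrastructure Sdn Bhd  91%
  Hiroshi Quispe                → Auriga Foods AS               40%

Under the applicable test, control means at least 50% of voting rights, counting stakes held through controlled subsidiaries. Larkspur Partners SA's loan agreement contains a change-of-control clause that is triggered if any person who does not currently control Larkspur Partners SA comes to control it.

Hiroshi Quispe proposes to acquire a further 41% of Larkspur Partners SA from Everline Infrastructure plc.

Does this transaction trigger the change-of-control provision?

The purchase adds only to Hiroshi's holdings (Everline's stake shrinks), so Hiroshi is the only person who could newly come to control Larkspur.
Hiroshi holds 91% of Rowan, so Hiroshi controls Rowan.
Rowan and Hiroshi together hold 60% + 40% = 100% of Auriga, so Hiroshi controls Auriga.
Rowan and Hiroshi together hold 32% + 38% = 70% of Palisade, so Hiroshi controls Palisade.
Hiroshi holds 62% of Oakfield, so Hiroshi controls Oakfield.
In Larkspur, Hiroshi's side holds only 15%, not ≥ 50%.
So before the transaction, Hiroshi does not control Larkspur.
After the purchase, Hiroshi's direct stake in Larkspur rises to 15% + 41% = 56%, and Everline's stake falls to 29%.
Hiroshi holds 56% of Larkspur, so Hiroshi controls Larkspur.
Hiroshi did not control Larkspur before and does after, so the clause is triggered.

Yes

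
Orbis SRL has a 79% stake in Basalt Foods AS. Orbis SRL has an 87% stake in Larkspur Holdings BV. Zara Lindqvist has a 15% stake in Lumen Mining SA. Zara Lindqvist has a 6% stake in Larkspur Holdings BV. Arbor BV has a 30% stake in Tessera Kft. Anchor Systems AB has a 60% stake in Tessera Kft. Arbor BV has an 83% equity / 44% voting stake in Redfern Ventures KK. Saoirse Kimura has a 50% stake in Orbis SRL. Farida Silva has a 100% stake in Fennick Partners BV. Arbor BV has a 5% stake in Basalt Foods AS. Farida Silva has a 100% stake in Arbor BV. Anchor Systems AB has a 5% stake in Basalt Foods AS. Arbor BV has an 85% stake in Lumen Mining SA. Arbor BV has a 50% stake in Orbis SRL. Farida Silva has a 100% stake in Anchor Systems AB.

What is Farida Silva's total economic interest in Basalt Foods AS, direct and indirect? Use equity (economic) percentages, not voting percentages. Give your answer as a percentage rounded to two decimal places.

49.50%

Farida reaches Basalt along 3 paths.
Via Anchor: 100% × 5% = 5%.
Via Arbor → Orbis: 100% × 50% × 79% = 39.5%.
Via Arbor: 100% × 5% = 5%.
Total: 5% + 39.5% + 5% = 49.5%.
Rounded: 49.50%.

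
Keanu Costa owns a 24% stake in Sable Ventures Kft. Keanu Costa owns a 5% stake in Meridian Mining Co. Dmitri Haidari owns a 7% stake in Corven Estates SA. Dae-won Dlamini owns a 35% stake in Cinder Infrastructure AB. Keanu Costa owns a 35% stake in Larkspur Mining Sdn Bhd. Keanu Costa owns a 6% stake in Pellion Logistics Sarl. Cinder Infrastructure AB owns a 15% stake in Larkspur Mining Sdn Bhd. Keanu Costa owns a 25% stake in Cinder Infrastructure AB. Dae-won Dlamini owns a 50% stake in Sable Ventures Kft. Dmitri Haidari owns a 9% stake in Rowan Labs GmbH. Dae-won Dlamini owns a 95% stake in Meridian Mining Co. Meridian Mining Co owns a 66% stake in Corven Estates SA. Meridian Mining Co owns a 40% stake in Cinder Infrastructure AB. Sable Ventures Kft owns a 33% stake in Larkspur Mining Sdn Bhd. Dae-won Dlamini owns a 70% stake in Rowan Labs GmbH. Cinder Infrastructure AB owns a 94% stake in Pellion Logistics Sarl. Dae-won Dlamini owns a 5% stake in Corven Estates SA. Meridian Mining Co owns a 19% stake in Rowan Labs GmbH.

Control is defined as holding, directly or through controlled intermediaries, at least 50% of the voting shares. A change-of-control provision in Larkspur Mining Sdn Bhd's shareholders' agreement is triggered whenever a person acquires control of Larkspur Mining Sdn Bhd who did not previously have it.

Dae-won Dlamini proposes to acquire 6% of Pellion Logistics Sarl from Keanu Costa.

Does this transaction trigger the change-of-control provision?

No

The purchase adds only to Dae-won's holdings (Keanu's stake shrinks), so Dae-won is the only person who could newly come to control Larkspur.
Dae-won holds 95% of Meridian, so Dae-won controls Meridian.
Dae-won holds 50% of Sable, so Dae-won controls Sable.
Dae-won and Meridian together hold 70% + 19% = 89% of Rowan, so Dae-won controls Rowan.
Meridian and Dae-won together hold 40% + 35% = 75% of Cinder, so Dae-won controls Cinder.
Dae-won and Meridian together hold 5% + 66% = 71% of Corven, so Dae-won controls Corven.
Cinder holds 94% of Pellion, so Dae-won controls Pellion.
In Larkspur, Dae-won's side holds only 33% + 15% = 48%, not ≥ 50%.
So before the transaction, Dae-won does not control Larkspur.
After the purchase, Dae-won holds 6% of Pellion directly, and Keanu's stake falls to 0%.
Cinder and Dae-won together hold 94% + 6% = 100% of Pellion, so Dae-won controls Pellion.
After the transaction, Dae-won's side holds 33% + 15% = 48% of Larkspur, not ≥ 50%, so Dae-won still does not control Larkspur.
No new person acquires control, so the clause is not triggered.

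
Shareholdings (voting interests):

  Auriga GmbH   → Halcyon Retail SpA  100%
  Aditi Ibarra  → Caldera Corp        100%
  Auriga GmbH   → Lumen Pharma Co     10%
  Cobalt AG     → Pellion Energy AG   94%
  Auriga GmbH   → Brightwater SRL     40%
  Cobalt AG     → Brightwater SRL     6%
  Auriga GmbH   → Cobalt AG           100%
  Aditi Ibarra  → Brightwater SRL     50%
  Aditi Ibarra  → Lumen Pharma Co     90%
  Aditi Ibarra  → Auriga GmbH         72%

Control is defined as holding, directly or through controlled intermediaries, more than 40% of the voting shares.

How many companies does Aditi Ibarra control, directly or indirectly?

7

Aditi holds 72% of Auriga, so Aditi controls Auriga.
Auriga holds 100% of Halcyon, so Aditi controls Halcyon.
Auriga holds 100% of Cobalt, so Aditi controls Cobalt.
Auriga and Aditi together hold 10% + 90% = 100% of Lumen, so Aditi controls Lumen.
Cobalt holds 94% of Pellion, so Aditi controls Pellion.
Aditi and Auriga and Cobalt together hold 50% + 40% + 6% = 96% of Brightwater, so Aditi controls Brightwater.
Aditi holds 100% of Caldera, so Aditi controls Caldera.
Aditi controls 7 companies.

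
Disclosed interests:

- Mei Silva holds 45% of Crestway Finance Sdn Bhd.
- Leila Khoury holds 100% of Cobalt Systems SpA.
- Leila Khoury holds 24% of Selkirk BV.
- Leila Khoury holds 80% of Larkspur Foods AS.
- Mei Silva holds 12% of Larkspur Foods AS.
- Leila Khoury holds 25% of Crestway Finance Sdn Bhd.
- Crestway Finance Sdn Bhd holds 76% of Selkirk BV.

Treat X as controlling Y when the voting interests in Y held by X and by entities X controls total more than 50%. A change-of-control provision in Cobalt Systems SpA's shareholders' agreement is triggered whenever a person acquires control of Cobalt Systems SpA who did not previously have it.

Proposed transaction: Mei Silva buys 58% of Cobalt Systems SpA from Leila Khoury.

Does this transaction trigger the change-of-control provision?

Yes

The purchase adds only to Mei's holdings (Leila's stake shrinks), so Mei is the only person who could newly come to control Cobalt.
Mei's largest direct stake is 45% in Crestway, which does not meet the threshold, so Mei controls no company.
Neither Mei nor any entity Mei controls holds any voting interest in Cobalt.
So before the transaction, Mei does not control Cobalt.
After the purchase, Mei holds 58% of Cobalt directly, and Leila's stake falls to 42%.
Mei holds 58% of Cobalt, so Mei controls Cobalt.
Mei did not control Cobalt before and does after, so the clause is triggered.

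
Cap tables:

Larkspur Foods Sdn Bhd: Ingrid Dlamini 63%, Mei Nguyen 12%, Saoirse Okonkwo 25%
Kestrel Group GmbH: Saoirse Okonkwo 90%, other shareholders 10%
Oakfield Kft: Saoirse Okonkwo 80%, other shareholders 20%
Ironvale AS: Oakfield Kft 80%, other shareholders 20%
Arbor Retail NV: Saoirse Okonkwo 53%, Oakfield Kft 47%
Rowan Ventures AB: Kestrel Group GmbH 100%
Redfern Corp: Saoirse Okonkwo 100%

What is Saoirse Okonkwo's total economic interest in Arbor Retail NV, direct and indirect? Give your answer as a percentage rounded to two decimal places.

90.60%

Saoirse reaches Arbor along 2 paths.
Direct stake: 53% = 53%.
Via Oakfield: 80% × 47% = 37.6%.
Total: 53% + 37.6% = 90.6%.
Rounded: 90.60%.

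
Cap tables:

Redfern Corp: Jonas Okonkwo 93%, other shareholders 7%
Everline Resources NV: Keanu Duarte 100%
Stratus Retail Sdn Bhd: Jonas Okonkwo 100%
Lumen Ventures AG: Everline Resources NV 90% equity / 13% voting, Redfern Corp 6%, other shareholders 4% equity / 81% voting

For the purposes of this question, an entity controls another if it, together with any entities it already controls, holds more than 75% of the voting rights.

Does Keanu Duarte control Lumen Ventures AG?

Keanu holds 100% of Everline, so Keanu controls Everline.
In Lumen, Keanu's side holds only 13%, not > 75%.
So Keanu does not control Lumen.

No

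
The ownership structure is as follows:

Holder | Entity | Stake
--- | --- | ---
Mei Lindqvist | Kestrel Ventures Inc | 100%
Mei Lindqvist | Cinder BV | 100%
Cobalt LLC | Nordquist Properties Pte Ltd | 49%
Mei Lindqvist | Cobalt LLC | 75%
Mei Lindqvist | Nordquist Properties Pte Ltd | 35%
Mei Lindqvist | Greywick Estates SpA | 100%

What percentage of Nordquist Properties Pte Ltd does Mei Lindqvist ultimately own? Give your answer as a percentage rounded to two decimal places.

Mei reaches Nordquist along 2 paths.
Via Cobalt: 75% × 49% = 36.75%.
Direct stake: 35% = 35%.
Total: 36.75% + 35% = 71.75%.

71.75%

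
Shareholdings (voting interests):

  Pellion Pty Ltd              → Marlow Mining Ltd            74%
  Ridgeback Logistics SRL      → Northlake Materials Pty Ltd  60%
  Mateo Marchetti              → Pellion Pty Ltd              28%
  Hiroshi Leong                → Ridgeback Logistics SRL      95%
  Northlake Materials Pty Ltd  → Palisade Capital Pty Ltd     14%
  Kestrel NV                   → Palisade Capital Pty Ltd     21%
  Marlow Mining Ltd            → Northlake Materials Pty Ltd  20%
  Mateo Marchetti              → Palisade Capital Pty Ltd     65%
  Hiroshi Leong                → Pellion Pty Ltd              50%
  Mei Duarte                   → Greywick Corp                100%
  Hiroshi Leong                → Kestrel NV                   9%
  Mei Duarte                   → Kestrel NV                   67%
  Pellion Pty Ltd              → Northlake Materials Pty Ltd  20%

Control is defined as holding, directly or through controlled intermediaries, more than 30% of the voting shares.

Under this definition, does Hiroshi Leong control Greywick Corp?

No

Hiroshi holds 50% of Pellion, so Hiroshi controls Pellion.
Hiroshi holds 95% of Ridgeback, so Hiroshi controls Ridgeback.
Pellion holds 74% of Marlow, so Hiroshi controls Marlow.
Ridgeback and Pellion and Marlow together hold 60% + 20% + 20% = 100% of Northlake, so Hiroshi controls Northlake.
Neither Hiroshi nor any entity Hiroshi controls holds any voting interest in Greywick.
So Hiroshi does not control Greywick.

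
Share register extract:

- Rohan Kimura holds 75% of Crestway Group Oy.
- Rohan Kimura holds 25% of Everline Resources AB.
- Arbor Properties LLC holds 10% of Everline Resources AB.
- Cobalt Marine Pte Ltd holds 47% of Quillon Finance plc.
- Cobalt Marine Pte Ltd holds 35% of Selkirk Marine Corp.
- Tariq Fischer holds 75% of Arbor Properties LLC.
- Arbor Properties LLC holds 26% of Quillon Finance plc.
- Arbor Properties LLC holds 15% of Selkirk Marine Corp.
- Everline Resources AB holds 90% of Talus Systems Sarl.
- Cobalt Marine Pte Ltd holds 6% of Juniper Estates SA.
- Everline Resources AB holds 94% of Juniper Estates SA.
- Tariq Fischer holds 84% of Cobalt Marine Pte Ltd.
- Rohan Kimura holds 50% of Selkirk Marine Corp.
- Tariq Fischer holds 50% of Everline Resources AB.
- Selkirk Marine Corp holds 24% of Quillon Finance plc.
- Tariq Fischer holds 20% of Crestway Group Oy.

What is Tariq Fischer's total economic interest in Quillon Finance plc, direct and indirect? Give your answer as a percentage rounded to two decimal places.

Tariq reaches Quillon along 4 paths.
Via Cobalt: 84% × 47% = 39.48%.
Via Cobalt → Selkirk: 84% × 35% × 24% = 7.056%.
Via Arbor → Selkirk: 75% × 15% × 24% = 2.7%.
Via Arbor: 75% × 26% = 19.5%.
Total: 39.48% + 7.056% + 2.7% + 19.5% = 68.736%.
Rounded: 68.74%.

68.74%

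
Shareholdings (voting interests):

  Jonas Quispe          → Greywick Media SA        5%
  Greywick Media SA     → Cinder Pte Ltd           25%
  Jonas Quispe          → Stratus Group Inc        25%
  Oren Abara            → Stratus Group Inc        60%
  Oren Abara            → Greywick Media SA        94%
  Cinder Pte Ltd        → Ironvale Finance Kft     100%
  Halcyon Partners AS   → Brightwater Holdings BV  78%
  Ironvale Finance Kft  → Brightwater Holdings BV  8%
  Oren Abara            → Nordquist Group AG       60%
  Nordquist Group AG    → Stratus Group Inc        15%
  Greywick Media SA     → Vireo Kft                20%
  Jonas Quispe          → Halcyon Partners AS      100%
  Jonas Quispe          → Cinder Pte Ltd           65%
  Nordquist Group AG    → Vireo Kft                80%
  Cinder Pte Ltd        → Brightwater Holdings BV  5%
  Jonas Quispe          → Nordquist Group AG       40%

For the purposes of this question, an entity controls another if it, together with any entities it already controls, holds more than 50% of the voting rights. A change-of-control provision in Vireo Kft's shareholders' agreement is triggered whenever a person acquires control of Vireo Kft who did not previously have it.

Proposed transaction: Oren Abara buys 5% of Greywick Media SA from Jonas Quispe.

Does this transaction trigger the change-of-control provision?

The purchase adds only to Oren's holdings (Jonas's stake shrinks), so Oren is the only person who could newly come to control Vireo.
Oren holds 60% of Nordquist, so Oren controls Nordquist.
Oren holds 94% of Greywick, so Oren controls Greywick.
Greywick and Nordquist together hold 20% + 80% = 100% of Vireo, so Oren controls Vireo.
So Oren already controls Vireo before the transaction.
After the purchase, Oren's direct stake in Greywick rises to 94% + 5% = 99%, and Jonas's stake falls to 0%.
Oren controlled Vireo already, so this is not a new person acquiring control; every other person's position is unchanged or reduced.
No new person acquires control, so the clause is not triggered.

No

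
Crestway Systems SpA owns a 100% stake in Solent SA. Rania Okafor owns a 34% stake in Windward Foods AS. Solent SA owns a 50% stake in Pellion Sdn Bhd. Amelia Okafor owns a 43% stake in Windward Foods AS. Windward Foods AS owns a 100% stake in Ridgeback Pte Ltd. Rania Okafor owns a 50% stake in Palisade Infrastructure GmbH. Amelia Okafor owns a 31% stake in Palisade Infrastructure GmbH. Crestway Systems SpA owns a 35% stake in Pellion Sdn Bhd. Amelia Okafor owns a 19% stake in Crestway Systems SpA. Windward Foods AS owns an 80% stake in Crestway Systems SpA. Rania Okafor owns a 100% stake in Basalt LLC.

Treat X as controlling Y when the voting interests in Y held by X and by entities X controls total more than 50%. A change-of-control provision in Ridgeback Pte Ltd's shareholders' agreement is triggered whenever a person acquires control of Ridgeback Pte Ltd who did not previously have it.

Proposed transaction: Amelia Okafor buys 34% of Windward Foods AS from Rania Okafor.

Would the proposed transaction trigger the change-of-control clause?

The purchase adds only to Amelia's holdings (Rania's stake shrinks), so Amelia is the only person who could newly come to control Ridgeback.
Amelia's largest direct stake is 43% in Windward, which does not meet the threshold, so Amelia controls no company.
Neither Amelia nor any entity Amelia controls holds any voting interest in Ridgeback.
So before the transaction, Amelia does not control Ridgeback.
After the purchase, Amelia's direct stake in Windward rises to 43% + 34% = 77%, and Rania's stake falls to 0%.
Amelia holds 77% of Windward, so Amelia controls Windward.
Windward holds 100% of Ridgeback, so Amelia controls Ridgeback.
Amelia did not control Ridgeback before and does after, so the clause is triggered.

Yes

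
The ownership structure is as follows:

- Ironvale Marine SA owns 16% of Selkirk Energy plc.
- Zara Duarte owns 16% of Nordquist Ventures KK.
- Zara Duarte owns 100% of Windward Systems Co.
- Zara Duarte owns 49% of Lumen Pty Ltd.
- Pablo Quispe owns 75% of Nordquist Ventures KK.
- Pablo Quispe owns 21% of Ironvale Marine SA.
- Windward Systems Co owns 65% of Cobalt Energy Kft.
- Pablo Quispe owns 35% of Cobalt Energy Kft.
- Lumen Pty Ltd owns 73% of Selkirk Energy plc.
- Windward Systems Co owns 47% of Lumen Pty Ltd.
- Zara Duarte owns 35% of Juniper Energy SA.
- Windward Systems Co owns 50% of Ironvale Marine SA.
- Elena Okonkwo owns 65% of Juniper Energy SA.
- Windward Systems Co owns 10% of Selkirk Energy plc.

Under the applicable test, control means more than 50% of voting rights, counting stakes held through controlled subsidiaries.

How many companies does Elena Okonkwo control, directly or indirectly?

1

Elena holds 65% of Juniper, so Elena controls Juniper.
No other company's threshold is met.
Elena controls 1 company.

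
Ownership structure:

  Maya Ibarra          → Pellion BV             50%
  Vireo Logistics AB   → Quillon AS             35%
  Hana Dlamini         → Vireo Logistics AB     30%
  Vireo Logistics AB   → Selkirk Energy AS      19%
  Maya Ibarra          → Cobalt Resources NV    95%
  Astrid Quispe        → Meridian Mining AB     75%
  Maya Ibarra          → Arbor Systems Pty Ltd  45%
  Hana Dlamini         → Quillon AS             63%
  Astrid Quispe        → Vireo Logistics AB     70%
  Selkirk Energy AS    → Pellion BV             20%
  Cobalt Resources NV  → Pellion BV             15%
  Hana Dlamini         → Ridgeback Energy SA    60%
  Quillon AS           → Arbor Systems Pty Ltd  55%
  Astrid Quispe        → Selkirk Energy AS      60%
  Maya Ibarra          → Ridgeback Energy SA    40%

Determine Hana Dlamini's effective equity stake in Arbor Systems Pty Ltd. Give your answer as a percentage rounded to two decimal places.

40.43%

Hana reaches Arbor along 2 paths.
Via Vireo → Quillon: 30% × 35% × 55% = 5.775%.
Via Quillon: 63% × 55% = 34.65%.
Total: 5.775% + 34.65% = 40.425%.
Rounded: 40.43%.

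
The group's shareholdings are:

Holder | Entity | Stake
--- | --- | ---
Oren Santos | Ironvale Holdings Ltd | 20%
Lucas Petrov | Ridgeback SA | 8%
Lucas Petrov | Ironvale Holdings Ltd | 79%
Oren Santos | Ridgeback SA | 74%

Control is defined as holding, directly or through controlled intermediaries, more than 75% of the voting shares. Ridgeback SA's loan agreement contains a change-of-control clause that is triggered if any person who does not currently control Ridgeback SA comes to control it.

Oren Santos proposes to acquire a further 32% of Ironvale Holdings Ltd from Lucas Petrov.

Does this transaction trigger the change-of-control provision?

The purchase adds only to Oren's holdings (Lucas's stake shrinks), so Oren is the only person who could newly come to control Ridgeback.
Oren's largest direct stake is 74% in Ridgeback, which does not meet the threshold, so Oren controls no company.
In Ridgeback, Oren's side holds only 74%, not > 75%.
So before the transaction, Oren does not control Ridgeback.
After the purchase, Oren's direct stake in Ironvale rises to 20% + 32% = 52%, and Lucas's stake falls to 47%.
Oren's side now holds 52% of Ironvale, not > 75%, so Oren still does not control Ironvale.
After the transaction, Oren's side holds 74% of Ridgeback, not > 75%, so Oren still does not control Ridgeback.
No new person acquires control, so the clause is not triggered.

No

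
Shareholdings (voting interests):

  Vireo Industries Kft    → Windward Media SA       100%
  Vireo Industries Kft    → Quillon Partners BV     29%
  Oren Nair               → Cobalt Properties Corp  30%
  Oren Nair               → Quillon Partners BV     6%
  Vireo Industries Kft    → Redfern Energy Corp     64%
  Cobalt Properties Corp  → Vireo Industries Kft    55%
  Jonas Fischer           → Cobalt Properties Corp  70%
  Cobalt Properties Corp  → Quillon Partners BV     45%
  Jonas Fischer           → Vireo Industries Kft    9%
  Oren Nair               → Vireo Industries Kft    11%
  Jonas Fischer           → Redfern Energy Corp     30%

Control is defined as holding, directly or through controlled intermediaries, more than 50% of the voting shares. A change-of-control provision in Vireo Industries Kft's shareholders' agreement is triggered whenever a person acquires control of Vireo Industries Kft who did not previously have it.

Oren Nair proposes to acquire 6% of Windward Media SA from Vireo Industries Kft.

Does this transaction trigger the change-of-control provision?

No

The purchase adds only to Oren's holdings (Vireo's stake shrinks), so Oren is the only person who could newly come to control Vireo.
Oren's largest direct stake is 30% in Cobalt, which does not meet the threshold, so Oren controls no company.
In Vireo, Oren's side holds only 11%, not > 50%.
So before the transaction, Oren does not control Vireo.
After the purchase, Oren holds 6% of Windward directly, and Vireo's stake falls to 94%.
Oren's side now holds 6% of Windward, not > 50%, so Oren still does not control Windward.
After the transaction, Oren's side holds 11% of Vireo, not > 50%, so Oren still does not control Vireo.
No new person acquires control, so the clause is not triggered.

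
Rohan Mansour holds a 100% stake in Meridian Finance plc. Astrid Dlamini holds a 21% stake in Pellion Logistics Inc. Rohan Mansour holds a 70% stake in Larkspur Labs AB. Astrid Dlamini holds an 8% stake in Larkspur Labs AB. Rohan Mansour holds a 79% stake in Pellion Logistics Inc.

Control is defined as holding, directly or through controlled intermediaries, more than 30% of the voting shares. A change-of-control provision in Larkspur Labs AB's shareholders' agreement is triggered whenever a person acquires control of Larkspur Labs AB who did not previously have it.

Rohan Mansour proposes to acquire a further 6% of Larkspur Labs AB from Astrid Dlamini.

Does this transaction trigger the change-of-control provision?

The purchase adds only to Rohan's holdings (Astrid's stake shrinks), so Rohan is the only person who could newly come to control Larkspur.
Rohan holds 70% of Larkspur, so Rohan controls Larkspur.
So Rohan already controls Larkspur before the transaction.
After the purchase, Rohan's direct stake in Larkspur rises to 70% + 6% = 76%, and Astrid's stake falls to 2%.
Rohan controlled Larkspur already, so this is not a new person acquiring control; every other person's position is unchanged or reduced.
No new person acquires control, so the clause is not triggered.

No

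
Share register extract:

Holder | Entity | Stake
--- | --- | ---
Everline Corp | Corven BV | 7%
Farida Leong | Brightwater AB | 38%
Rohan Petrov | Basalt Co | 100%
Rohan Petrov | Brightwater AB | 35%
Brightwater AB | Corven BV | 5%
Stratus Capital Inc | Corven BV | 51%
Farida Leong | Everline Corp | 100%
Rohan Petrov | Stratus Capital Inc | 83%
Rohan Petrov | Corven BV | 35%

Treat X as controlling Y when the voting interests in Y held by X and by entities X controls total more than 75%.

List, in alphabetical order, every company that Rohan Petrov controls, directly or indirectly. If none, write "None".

Rohan holds 83% of Stratus, so Rohan controls Stratus.
Rohan holds 100% of Basalt, so Rohan controls Basalt.
Rohan and Stratus together hold 35% + 51% = 86% of Corven, so Rohan controls Corven.
No other company's threshold is met.

Basalt Co, Corven BV, Stratus Capital Inc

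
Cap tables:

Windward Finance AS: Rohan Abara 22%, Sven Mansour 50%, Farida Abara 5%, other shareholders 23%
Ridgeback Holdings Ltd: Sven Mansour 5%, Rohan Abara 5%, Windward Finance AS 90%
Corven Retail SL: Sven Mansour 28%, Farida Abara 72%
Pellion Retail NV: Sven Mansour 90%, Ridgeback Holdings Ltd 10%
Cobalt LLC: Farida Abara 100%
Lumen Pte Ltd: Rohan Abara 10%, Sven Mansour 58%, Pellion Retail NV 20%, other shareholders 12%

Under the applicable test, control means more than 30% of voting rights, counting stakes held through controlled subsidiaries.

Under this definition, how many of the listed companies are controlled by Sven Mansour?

4

Sven holds 50% of Windward, so Sven controls Windward.
Sven and Windward together hold 5% + 90% = 95% of Ridgeback, so Sven controls Ridgeback.
Sven and Ridgeback together hold 90% + 10% = 100% of Pellion, so Sven controls Pellion.
Sven and Pellion together hold 58% + 20% = 78% of Lumen, so Sven controls Lumen.
No other company's threshold is met.
Sven controls 4 companies.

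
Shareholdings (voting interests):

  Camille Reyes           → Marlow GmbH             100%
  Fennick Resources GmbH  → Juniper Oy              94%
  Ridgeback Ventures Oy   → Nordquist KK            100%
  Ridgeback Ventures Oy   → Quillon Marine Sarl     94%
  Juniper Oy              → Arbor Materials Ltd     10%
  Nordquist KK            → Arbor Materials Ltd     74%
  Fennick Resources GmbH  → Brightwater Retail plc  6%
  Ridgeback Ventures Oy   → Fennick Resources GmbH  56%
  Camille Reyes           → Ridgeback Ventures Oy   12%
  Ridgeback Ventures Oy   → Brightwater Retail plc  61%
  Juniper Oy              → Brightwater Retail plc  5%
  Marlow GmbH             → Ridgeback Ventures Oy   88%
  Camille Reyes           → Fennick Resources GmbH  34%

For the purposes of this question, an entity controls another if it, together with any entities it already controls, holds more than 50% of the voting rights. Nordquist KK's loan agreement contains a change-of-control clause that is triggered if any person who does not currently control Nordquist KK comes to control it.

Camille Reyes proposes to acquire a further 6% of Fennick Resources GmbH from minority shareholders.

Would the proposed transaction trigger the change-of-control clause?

The purchase changes only Camille's holdings, so Camille is the only person who could newly come to control Nordquist.
Camille holds 100% of Marlow, so Camille controls Marlow.
Camille and Marlow together hold 12% + 88% = 100% of Ridgeback, so Camille controls Ridgeback.
Ridgeback holds 100% of Nordquist, so Camille controls Nordquist.
So Camille already controls Nordquist before the transaction.
After the purchase, Camille's direct stake in Fennick rises to 34% + 6% = 40%.
Camille controlled Nordquist already, so this is not a new person acquiring control; every other person's position is unchanged or reduced.
No new person acquires control, so the clause is not triggered.

No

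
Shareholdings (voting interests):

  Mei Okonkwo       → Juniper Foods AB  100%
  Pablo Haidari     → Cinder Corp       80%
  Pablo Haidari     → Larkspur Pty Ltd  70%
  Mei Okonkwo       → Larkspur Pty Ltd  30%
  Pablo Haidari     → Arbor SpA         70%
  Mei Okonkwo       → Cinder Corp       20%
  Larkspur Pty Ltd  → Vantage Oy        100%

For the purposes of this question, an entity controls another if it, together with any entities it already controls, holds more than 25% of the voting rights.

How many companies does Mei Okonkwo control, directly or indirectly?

Mei holds 30% of Larkspur, so Mei controls Larkspur.
Mei holds 100% of Juniper, so Mei controls Juniper.
Larkspur holds 100% of Vantage, so Mei controls Vantage.
No other company's threshold is met.
Mei controls 3 companies.

3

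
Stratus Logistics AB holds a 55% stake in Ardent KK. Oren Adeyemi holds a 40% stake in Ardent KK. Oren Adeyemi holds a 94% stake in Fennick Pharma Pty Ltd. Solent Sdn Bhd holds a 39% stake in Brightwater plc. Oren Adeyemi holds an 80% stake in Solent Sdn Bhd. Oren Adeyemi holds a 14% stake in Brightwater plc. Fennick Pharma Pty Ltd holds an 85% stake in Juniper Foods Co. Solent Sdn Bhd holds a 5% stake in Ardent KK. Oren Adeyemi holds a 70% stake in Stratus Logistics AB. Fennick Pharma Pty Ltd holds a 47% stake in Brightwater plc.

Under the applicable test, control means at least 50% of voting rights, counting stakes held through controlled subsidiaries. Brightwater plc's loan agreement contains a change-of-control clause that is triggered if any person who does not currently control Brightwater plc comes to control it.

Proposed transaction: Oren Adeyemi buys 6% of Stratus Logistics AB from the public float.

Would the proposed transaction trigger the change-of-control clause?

The purchase changes only Oren's holdings, so Oren is the only person who could newly come to control Brightwater.
Oren holds 94% of Fennick, so Oren controls Fennick.
Oren holds 80% of Solent, so Oren controls Solent.
Solent and Oren and Fennick together hold 39% + 14% + 47% = 100% of Brightwater, so Oren controls Brightwater.
So Oren already controls Brightwater before the transaction.
After the purchase, Oren's direct stake in Stratus rises to 70% + 6% = 76%.
Oren controlled Brightwater already, so this is not a new person acquiring control; every other person's position is unchanged or reduced.
No new person acquires control, so the clause is not triggered.

No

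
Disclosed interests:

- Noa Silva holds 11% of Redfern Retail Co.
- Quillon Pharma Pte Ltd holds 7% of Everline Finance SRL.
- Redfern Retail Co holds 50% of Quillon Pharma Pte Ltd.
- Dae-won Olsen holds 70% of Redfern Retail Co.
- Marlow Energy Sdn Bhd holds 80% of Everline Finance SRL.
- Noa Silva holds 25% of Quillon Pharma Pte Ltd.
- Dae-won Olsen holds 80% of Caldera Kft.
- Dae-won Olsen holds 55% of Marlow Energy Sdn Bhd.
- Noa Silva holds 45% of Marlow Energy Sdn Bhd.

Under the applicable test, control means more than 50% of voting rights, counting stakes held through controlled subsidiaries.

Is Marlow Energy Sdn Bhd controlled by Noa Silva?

Noa's largest direct stake is 45% in Marlow, which does not meet the threshold, so Noa controls no company.
In Marlow, Noa's side holds only 45%, not > 50%.
So Noa does not control Marlow.

No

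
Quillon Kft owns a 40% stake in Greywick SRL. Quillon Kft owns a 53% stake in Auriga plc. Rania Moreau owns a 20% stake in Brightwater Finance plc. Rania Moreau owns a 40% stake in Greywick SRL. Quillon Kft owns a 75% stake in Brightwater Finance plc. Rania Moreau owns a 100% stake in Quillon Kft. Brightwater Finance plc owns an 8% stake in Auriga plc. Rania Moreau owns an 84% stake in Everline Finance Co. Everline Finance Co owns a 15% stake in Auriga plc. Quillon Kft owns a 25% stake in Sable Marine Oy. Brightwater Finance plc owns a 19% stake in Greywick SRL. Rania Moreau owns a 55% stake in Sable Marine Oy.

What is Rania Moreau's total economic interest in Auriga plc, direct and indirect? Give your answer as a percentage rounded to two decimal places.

Rania reaches Auriga along 4 paths.
Via Quillon: 100% × 53% = 53%.
Via Everline: 84% × 15% = 12.6%.
Via Quillon → Brightwater: 100% × 75% × 8% = 6%.
Via Brightwater: 20% × 8% = 1.6%.
Total: 53% + 12.6% + 6% + 1.6% = 73.2%.
Rounded: 73.20%.

73.20%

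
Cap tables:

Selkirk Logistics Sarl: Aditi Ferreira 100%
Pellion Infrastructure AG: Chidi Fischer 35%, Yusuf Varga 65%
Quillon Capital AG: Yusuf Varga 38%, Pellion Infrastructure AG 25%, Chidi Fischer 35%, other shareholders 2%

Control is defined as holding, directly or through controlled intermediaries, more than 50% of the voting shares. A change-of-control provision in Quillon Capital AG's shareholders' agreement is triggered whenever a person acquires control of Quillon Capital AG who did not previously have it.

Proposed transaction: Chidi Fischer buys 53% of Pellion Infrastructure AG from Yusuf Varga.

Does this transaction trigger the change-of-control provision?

Yes

The purchase adds only to Chidi's holdings (Yusuf's stake shrinks), so Chidi is the only person who could newly come to control Quillon.
Chidi's largest direct stake is 35% in Pellion, which does not meet the threshold, so Chidi controls no company.
In Quillon, Chidi's side holds only 35%, not > 50%.
So before the transaction, Chidi does not control Quillon.
After the purchase, Chidi's direct stake in Pellion rises to 35% + 53% = 88%, and Yusuf's stake falls to 12%.
Chidi holds 88% of Pellion, so Chidi controls Pellion.
Pellion and Chidi together hold 25% + 35% = 60% of Quillon, so Chidi controls Quillon.
Chidi did not control Quillon before and does after, so the clause is triggered.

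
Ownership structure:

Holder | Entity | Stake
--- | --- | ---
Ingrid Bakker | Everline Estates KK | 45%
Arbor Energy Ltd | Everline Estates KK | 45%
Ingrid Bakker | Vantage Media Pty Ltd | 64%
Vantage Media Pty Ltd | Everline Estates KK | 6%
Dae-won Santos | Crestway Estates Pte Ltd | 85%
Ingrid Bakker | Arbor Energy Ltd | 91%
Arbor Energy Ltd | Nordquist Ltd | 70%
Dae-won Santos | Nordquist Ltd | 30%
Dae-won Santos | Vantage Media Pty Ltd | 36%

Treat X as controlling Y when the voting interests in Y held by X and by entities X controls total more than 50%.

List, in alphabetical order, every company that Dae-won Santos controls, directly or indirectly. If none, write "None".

Crestway Estates Pte Ltd

Dae-won holds 85% of Crestway, so Dae-won controls Crestway.
No other company's threshold is met.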